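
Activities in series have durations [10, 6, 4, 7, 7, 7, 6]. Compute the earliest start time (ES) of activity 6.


Activity 6 starts after activities 1 through 5 complete.
Predecessor durations: [10, 6, 4, 7, 7]
ES = 10 + 6 + 4 + 7 + 7 = 34

34


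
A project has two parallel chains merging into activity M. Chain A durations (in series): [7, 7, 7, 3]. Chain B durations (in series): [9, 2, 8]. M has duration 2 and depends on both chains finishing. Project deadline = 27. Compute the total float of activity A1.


Forward pass: ES(A1) = sum of predecessors on chain A = 0
EF = ES + duration = 0 + 7 = 7
Backward pass: LF(M) = deadline = 27; LS(M) = 27 - 2 = 25
LF(A1) = LS(M) - sum(successors on chain A) = 25 - 17 = 8
LS = LF - duration = 8 - 7 = 1
Total float = LS - ES = 1 - 0 = 1

1


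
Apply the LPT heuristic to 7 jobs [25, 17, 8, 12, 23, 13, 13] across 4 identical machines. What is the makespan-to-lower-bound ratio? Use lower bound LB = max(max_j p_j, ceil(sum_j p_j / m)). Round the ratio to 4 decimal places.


LPT order: [25, 23, 17, 13, 13, 12, 8]
Machine loads after assignment: [25, 31, 29, 26]
LPT makespan = 31
Lower bound = max(max_job, ceil(total/4)) = max(25, 28) = 28
Ratio = 31 / 28 = 1.1071

1.1071


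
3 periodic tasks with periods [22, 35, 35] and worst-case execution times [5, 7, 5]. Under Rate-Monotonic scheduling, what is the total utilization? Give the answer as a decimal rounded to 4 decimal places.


Compute individual utilizations (exact fractions):
  Task 1: C/T = 5/22 (approx. 0.2273)
  Task 2: C/T = 7/35 = 1/5 (approx. 0.2)
  Task 3: C/T = 5/35 = 1/7 (approx. 0.1429)
Total utilization U = 5/22 + 1/5 + 1/7 = 439/770
Rounded to 4 decimal places: U = 0.5701
RM (Liu & Layland) bound for 3 tasks = 0.779763; compare with U = 439/770 (approx. 0.570130)
U <= bound, so schedulable by RM sufficient condition.

0.5701


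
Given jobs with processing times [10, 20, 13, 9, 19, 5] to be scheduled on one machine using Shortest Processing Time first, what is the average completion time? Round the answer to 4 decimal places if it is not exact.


Sort jobs by processing time (SPT order): [5, 9, 10, 13, 19, 20]
Compute completion times sequentially:
  Job 1: processing = 5, completes at 5
  Job 2: processing = 9, completes at 14
  Job 3: processing = 10, completes at 24
  Job 4: processing = 13, completes at 37
  Job 5: processing = 19, completes at 56
  Job 6: processing = 20, completes at 76
Sum of completion times = 212
Average completion time = 212/6 = 35.3333

35.3333


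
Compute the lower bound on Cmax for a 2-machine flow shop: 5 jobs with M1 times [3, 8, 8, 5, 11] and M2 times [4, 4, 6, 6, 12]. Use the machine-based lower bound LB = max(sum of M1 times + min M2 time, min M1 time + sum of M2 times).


LB1 = sum(M1 times) + min(M2 times) = 35 + 4 = 39
LB2 = min(M1 times) + sum(M2 times) = 3 + 32 = 35
Lower bound = max(LB1, LB2) = max(39, 35) = 39

39


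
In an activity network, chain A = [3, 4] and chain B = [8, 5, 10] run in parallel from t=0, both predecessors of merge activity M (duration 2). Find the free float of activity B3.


ES(B3) = sum of predecessors on chain B = 13
EF(B3) = ES + duration = 13 + 10 = 23
Successor of B3 is M. ES(M) = max(sum(A), sum(B)) = max(7, 23) = 23
Free float = ES(successor) - EF(current) = 23 - 23 = 0

0


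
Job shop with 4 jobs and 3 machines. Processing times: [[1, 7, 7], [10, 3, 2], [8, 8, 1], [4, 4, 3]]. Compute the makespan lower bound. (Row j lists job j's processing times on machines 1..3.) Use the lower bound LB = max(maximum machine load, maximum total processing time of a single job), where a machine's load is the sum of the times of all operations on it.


Machine loads:
  Machine 1: 1 + 10 + 8 + 4 = 23
  Machine 2: 7 + 3 + 8 + 4 = 22
  Machine 3: 7 + 2 + 1 + 3 = 13
Max machine load = 23
Job totals:
  Job 1: 15
  Job 2: 15
  Job 3: 17
  Job 4: 11
Max job total = 17
Lower bound = max(23, 17) = 23

23


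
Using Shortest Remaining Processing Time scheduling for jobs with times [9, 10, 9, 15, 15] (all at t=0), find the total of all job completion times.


Since all jobs arrive at t=0, SRPT equals SPT ordering.
SPT order: [9, 9, 10, 15, 15]
Completion times:
  Job 1: p=9, C=9
  Job 2: p=9, C=18
  Job 3: p=10, C=28
  Job 4: p=15, C=43
  Job 5: p=15, C=58
Total completion time = 9 + 18 + 28 + 43 + 58 = 156

156


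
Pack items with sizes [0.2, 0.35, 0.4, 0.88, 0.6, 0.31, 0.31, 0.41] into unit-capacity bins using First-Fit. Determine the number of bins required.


Place items sequentially using First-Fit:
  Item 0.2 -> new Bin 1
  Item 0.35 -> Bin 1 (now 0.55)
  Item 0.4 -> Bin 1 (now 0.95)
  Item 0.88 -> new Bin 2
  Item 0.6 -> new Bin 3
  Item 0.31 -> Bin 3 (now 0.91)
  Item 0.31 -> new Bin 4
  Item 0.41 -> Bin 4 (now 0.72)
Total bins used = 4

4


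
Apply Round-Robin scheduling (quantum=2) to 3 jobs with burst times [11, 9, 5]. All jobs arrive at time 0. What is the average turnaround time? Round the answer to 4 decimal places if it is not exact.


Time quantum = 2
Execution trace:
  J1 runs 2 units, time = 2
  J2 runs 2 units, time = 4
  J3 runs 2 units, time = 6
  J1 runs 2 units, time = 8
  J2 runs 2 units, time = 10
  J3 runs 2 units, time = 12
  J1 runs 2 units, time = 14
  J2 runs 2 units, time = 16
  J3 runs 1 units, time = 17
  J1 runs 2 units, time = 19
  J2 runs 2 units, time = 21
  J1 runs 2 units, time = 23
  J2 runs 1 units, time = 24
  J1 runs 1 units, time = 25
Finish times: [25, 24, 17]
Average turnaround = 66/3 = 22.0

22.0


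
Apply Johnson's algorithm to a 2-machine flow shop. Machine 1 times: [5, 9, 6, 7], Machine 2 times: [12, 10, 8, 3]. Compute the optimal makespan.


Apply Johnson's rule:
  Group 1 (a <= b): [(1, 5, 12), (3, 6, 8), (2, 9, 10)]
  Group 2 (a > b): [(4, 7, 3)]
Optimal job order: [1, 3, 2, 4]
Schedule:
  Job 1: M1 done at 5, M2 done at 17
  Job 3: M1 done at 11, M2 done at 25
  Job 2: M1 done at 20, M2 done at 35
  Job 4: M1 done at 27, M2 done at 38
Makespan = 38

38


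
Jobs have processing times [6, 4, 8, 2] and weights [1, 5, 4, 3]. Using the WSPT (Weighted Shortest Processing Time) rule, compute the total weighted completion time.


Compute p/w ratios and sort ascending (WSPT): [(2, 3), (4, 5), (8, 4), (6, 1)]
Compute weighted completion times:
  Job (p=2,w=3): C=2, w*C=3*2=6
  Job (p=4,w=5): C=6, w*C=5*6=30
  Job (p=8,w=4): C=14, w*C=4*14=56
  Job (p=6,w=1): C=20, w*C=1*20=20
Total weighted completion time = 112

112


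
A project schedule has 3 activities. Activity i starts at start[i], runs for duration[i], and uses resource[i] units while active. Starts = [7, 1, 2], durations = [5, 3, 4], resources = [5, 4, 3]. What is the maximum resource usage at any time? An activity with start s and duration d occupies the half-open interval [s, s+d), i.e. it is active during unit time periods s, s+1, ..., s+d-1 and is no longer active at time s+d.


Each activity i is active on [start_i, start_i + duration_i).
Compute total resource usage per time slot:
  t=0: active resources = [], total = 0
  t=1: active resources = [4], total = 4
  t=2: active resources = [4, 3], total = 7
  t=3: active resources = [4, 3], total = 7
  t=4: active resources = [3], total = 3
  t=5: active resources = [3], total = 3
  t=6: active resources = [], total = 0
  t=7: active resources = [5], total = 5
  t=8: active resources = [5], total = 5
  t=9: active resources = [5], total = 5
  t=10: active resources = [5], total = 5
  t=11: active resources = [5], total = 5
Peak resource demand = 7

7


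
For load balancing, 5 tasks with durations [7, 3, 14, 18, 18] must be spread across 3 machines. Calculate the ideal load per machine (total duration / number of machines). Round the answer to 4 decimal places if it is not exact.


Total processing time = 7 + 3 + 14 + 18 + 18 = 60
Number of machines = 3
Ideal balanced load = 60 / 3 = 20.0

20.0


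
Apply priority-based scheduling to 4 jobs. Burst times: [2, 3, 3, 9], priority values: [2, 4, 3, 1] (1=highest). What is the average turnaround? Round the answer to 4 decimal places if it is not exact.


Sort by priority (ascending = highest first):
Order: [(1, 9), (2, 2), (3, 3), (4, 3)]
Completion times:
  Priority 1, burst=9, C=9
  Priority 2, burst=2, C=11
  Priority 3, burst=3, C=14
  Priority 4, burst=3, C=17
Average turnaround = 51/4 = 12.75

12.75


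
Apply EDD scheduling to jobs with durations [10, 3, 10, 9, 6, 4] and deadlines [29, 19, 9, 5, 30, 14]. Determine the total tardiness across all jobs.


Sort by due date (EDD order): [(9, 5), (10, 9), (4, 14), (3, 19), (10, 29), (6, 30)]
Compute completion times and tardiness:
  Job 1: p=9, d=5, C=9, tardiness=max(0,9-5)=4
  Job 2: p=10, d=9, C=19, tardiness=max(0,19-9)=10
  Job 3: p=4, d=14, C=23, tardiness=max(0,23-14)=9
  Job 4: p=3, d=19, C=26, tardiness=max(0,26-19)=7
  Job 5: p=10, d=29, C=36, tardiness=max(0,36-29)=7
  Job 6: p=6, d=30, C=42, tardiness=max(0,42-30)=12
Total tardiness = 49

49


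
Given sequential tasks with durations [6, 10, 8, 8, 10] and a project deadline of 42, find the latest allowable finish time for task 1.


LF(activity 1) = deadline - sum of successor durations
Successors: activities 2 through 5 with durations [10, 8, 8, 10]
Sum of successor durations = 36
LF = 42 - 36 = 6

6


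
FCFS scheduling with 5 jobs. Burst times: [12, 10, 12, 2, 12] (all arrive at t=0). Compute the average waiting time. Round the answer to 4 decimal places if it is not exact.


FCFS order (as given): [12, 10, 12, 2, 12]
Waiting times:
  Job 1: wait = 0
  Job 2: wait = 12
  Job 3: wait = 22
  Job 4: wait = 34
  Job 5: wait = 36
Sum of waiting times = 104
Average waiting time = 104/5 = 20.8

20.8


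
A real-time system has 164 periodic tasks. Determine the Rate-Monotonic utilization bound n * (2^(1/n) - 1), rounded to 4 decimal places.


Compute 2^(1/164) = 1.0042354515
Subtract 1: 1.0042354515 - 1 = 0.0042354515
Multiply by n: 164 * 0.0042354515 = 0.6946140460
Round to 4 dp: 0.6946

0.6946


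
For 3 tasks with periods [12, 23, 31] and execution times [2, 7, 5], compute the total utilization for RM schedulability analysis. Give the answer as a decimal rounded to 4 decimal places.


Compute individual utilizations (exact fractions):
  Task 1: C/T = 2/12 = 1/6 (approx. 0.1667)
  Task 2: C/T = 7/23 (approx. 0.3043)
  Task 3: C/T = 5/31 (approx. 0.1613)
Total utilization U = 1/6 + 7/23 + 5/31 = 2705/4278
Rounded to 4 decimal places: U = 0.6323
RM (Liu & Layland) bound for 3 tasks = 0.779763; compare with U = 2705/4278 (approx. 0.632305)
U <= bound, so schedulable by RM sufficient condition.

0.6323


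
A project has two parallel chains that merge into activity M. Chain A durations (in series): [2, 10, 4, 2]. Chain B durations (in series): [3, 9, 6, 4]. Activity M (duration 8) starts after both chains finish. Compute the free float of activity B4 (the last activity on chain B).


ES(B4) = sum of predecessors on chain B = 18
EF(B4) = ES + duration = 18 + 4 = 22
Successor of B4 is M. ES(M) = max(sum(A), sum(B)) = max(18, 22) = 22
Free float = ES(successor) - EF(current) = 22 - 22 = 0

0


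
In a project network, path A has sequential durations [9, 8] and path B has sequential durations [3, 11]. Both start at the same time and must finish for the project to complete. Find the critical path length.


Path A total = 9 + 8 = 17
Path B total = 3 + 11 = 14
Critical path = longest path = max(17, 14) = 17

17


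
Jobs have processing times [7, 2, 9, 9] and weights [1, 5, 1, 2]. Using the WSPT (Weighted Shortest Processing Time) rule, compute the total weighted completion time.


Compute p/w ratios and sort ascending (WSPT): [(2, 5), (9, 2), (7, 1), (9, 1)]
Compute weighted completion times:
  Job (p=2,w=5): C=2, w*C=5*2=10
  Job (p=9,w=2): C=11, w*C=2*11=22
  Job (p=7,w=1): C=18, w*C=1*18=18
  Job (p=9,w=1): C=27, w*C=1*27=27
Total weighted completion time = 77

77


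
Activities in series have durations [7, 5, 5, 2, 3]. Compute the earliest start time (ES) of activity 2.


Activity 2 starts after activities 1 through 1 complete.
Predecessor durations: [7]
ES = 7 = 7

7


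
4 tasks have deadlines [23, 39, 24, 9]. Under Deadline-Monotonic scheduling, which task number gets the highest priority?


Sort tasks by relative deadline (ascending):
  Task 4: deadline = 9
  Task 1: deadline = 23
  Task 3: deadline = 24
  Task 2: deadline = 39
Priority order (highest first): [4, 1, 3, 2]
Highest priority task = 4

4


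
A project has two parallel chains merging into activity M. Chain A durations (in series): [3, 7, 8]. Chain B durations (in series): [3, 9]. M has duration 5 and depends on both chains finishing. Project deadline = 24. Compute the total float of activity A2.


Forward pass: ES(A2) = sum of predecessors on chain A = 3
EF = ES + duration = 3 + 7 = 10
Backward pass: LF(M) = deadline = 24; LS(M) = 24 - 5 = 19
LF(A2) = LS(M) - sum(successors on chain A) = 19 - 8 = 11
LS = LF - duration = 11 - 7 = 4
Total float = LS - ES = 4 - 3 = 1

1


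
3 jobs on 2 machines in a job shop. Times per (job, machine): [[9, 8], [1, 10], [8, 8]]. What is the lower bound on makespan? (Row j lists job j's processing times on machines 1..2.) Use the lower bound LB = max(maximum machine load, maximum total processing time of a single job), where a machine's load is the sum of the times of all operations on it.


Machine loads:
  Machine 1: 9 + 1 + 8 = 18
  Machine 2: 8 + 10 + 8 = 26
Max machine load = 26
Job totals:
  Job 1: 17
  Job 2: 11
  Job 3: 16
Max job total = 17
Lower bound = max(26, 17) = 26

26


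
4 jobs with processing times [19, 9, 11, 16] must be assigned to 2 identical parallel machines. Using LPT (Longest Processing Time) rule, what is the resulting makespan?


Sort jobs in decreasing order (LPT): [19, 16, 11, 9]
Assign each job to the least loaded machine:
  Machine 1: jobs [19, 9], load = 28
  Machine 2: jobs [16, 11], load = 27
Makespan = max load = 28

28


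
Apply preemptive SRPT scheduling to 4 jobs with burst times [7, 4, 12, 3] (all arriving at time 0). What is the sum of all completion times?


Since all jobs arrive at t=0, SRPT equals SPT ordering.
SPT order: [3, 4, 7, 12]
Completion times:
  Job 1: p=3, C=3
  Job 2: p=4, C=7
  Job 3: p=7, C=14
  Job 4: p=12, C=26
Total completion time = 3 + 7 + 14 + 26 = 50

50


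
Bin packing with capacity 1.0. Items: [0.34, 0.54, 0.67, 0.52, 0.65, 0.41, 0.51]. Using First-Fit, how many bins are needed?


Place items sequentially using First-Fit:
  Item 0.34 -> new Bin 1
  Item 0.54 -> Bin 1 (now 0.88)
  Item 0.67 -> new Bin 2
  Item 0.52 -> new Bin 3
  Item 0.65 -> new Bin 4
  Item 0.41 -> Bin 3 (now 0.93)
  Item 0.51 -> new Bin 5
Total bins used = 5

5


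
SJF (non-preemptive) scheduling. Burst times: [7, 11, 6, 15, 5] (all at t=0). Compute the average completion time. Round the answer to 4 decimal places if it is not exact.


SJF order (ascending): [5, 6, 7, 11, 15]
Completion times:
  Job 1: burst=5, C=5
  Job 2: burst=6, C=11
  Job 3: burst=7, C=18
  Job 4: burst=11, C=29
  Job 5: burst=15, C=44
Average completion = 107/5 = 21.4

21.4


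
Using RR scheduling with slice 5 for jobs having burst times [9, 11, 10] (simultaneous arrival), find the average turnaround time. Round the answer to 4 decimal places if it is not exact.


Time quantum = 5
Execution trace:
  J1 runs 5 units, time = 5
  J2 runs 5 units, time = 10
  J3 runs 5 units, time = 15
  J1 runs 4 units, time = 19
  J2 runs 5 units, time = 24
  J3 runs 5 units, time = 29
  J2 runs 1 units, time = 30
Finish times: [19, 30, 29]
Average turnaround = 78/3 = 26.0

26.0


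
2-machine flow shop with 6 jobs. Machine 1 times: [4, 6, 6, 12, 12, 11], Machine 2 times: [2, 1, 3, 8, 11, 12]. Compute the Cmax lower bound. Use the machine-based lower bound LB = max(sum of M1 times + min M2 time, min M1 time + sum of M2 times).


LB1 = sum(M1 times) + min(M2 times) = 51 + 1 = 52
LB2 = min(M1 times) + sum(M2 times) = 4 + 37 = 41
Lower bound = max(LB1, LB2) = max(52, 41) = 52

52


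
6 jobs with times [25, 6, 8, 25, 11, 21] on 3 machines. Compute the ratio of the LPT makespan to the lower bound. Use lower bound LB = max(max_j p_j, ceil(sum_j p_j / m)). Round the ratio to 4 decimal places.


LPT order: [25, 25, 21, 11, 8, 6]
Machine loads after assignment: [33, 31, 32]
LPT makespan = 33
Lower bound = max(max_job, ceil(total/3)) = max(25, 32) = 32
Ratio = 33 / 32 = 1.0313

1.0313


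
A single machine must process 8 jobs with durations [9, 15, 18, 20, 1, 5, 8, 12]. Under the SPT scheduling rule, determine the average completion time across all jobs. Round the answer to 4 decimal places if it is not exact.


Sort jobs by processing time (SPT order): [1, 5, 8, 9, 12, 15, 18, 20]
Compute completion times sequentially:
  Job 1: processing = 1, completes at 1
  Job 2: processing = 5, completes at 6
  Job 3: processing = 8, completes at 14
  Job 4: processing = 9, completes at 23
  Job 5: processing = 12, completes at 35
  Job 6: processing = 15, completes at 50
  Job 7: processing = 18, completes at 68
  Job 8: processing = 20, completes at 88
Sum of completion times = 285
Average completion time = 285/8 = 35.625

35.625


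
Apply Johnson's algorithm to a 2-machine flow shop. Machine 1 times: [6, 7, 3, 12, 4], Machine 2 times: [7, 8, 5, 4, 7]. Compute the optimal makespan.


Apply Johnson's rule:
  Group 1 (a <= b): [(3, 3, 5), (5, 4, 7), (1, 6, 7), (2, 7, 8)]
  Group 2 (a > b): [(4, 12, 4)]
Optimal job order: [3, 5, 1, 2, 4]
Schedule:
  Job 3: M1 done at 3, M2 done at 8
  Job 5: M1 done at 7, M2 done at 15
  Job 1: M1 done at 13, M2 done at 22
  Job 2: M1 done at 20, M2 done at 30
  Job 4: M1 done at 32, M2 done at 36
Makespan = 36

36


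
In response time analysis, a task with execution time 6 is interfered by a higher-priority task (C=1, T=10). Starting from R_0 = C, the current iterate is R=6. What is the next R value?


R_next = C + ceil(R_prev / T_hp) * C_hp
ceil(6 / 10) = ceil(0.6) = 1
Interference = 1 * 1 = 1
R_next = 6 + 1 = 7

7


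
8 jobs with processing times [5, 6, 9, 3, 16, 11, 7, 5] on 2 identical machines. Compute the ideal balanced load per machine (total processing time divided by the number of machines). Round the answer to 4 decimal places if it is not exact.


Total processing time = 5 + 6 + 9 + 3 + 16 + 11 + 7 + 5 = 62
Number of machines = 2
Ideal balanced load = 62 / 2 = 31.0

31.0


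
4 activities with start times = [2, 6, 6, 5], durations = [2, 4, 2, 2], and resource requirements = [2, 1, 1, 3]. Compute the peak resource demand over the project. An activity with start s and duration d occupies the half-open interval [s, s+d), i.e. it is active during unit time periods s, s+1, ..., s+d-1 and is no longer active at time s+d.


Each activity i is active on [start_i, start_i + duration_i).
Compute total resource usage per time slot:
  t=0: active resources = [], total = 0
  t=1: active resources = [], total = 0
  t=2: active resources = [2], total = 2
  t=3: active resources = [2], total = 2
  t=4: active resources = [], total = 0
  t=5: active resources = [3], total = 3
  t=6: active resources = [1, 1, 3], total = 5
  t=7: active resources = [1, 1], total = 2
  t=8: active resources = [1], total = 1
  t=9: active resources = [1], total = 1
Peak resource demand = 5

5


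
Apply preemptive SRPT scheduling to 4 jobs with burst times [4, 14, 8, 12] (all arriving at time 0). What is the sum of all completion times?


Since all jobs arrive at t=0, SRPT equals SPT ordering.
SPT order: [4, 8, 12, 14]
Completion times:
  Job 1: p=4, C=4
  Job 2: p=8, C=12
  Job 3: p=12, C=24
  Job 4: p=14, C=38
Total completion time = 4 + 12 + 24 + 38 = 78

78


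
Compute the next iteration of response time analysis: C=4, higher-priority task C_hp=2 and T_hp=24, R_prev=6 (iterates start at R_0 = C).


R_next = C + ceil(R_prev / T_hp) * C_hp
ceil(6 / 24) = ceil(0.25) = 1
Interference = 1 * 2 = 2
R_next = 4 + 2 = 6
R_next = R_prev, so the iteration has converged (response time = 6).

6


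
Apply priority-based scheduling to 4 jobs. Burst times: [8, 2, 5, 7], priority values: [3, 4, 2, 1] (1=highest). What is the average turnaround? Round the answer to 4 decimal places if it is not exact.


Sort by priority (ascending = highest first):
Order: [(1, 7), (2, 5), (3, 8), (4, 2)]
Completion times:
  Priority 1, burst=7, C=7
  Priority 2, burst=5, C=12
  Priority 3, burst=8, C=20
  Priority 4, burst=2, C=22
Average turnaround = 61/4 = 15.25

15.25


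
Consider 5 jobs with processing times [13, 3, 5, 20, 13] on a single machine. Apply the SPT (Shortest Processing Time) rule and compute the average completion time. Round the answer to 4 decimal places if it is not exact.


Sort jobs by processing time (SPT order): [3, 5, 13, 13, 20]
Compute completion times sequentially:
  Job 1: processing = 3, completes at 3
  Job 2: processing = 5, completes at 8
  Job 3: processing = 13, completes at 21
  Job 4: processing = 13, completes at 34
  Job 5: processing = 20, completes at 54
Sum of completion times = 120
Average completion time = 120/5 = 24.0

24.0


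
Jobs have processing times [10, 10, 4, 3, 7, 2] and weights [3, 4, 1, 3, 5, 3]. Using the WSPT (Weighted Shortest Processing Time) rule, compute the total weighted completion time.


Compute p/w ratios and sort ascending (WSPT): [(2, 3), (3, 3), (7, 5), (10, 4), (10, 3), (4, 1)]
Compute weighted completion times:
  Job (p=2,w=3): C=2, w*C=3*2=6
  Job (p=3,w=3): C=5, w*C=3*5=15
  Job (p=7,w=5): C=12, w*C=5*12=60
  Job (p=10,w=4): C=22, w*C=4*22=88
  Job (p=10,w=3): C=32, w*C=3*32=96
  Job (p=4,w=1): C=36, w*C=1*36=36
Total weighted completion time = 301

301


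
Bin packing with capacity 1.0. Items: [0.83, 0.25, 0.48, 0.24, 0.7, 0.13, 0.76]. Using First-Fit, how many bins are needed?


Place items sequentially using First-Fit:
  Item 0.83 -> new Bin 1
  Item 0.25 -> new Bin 2
  Item 0.48 -> Bin 2 (now 0.73)
  Item 0.24 -> Bin 2 (now 0.97)
  Item 0.7 -> new Bin 3
  Item 0.13 -> Bin 1 (now 0.96)
  Item 0.76 -> new Bin 4
Total bins used = 4

4


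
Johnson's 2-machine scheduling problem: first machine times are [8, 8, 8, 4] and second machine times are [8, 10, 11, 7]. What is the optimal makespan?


Apply Johnson's rule:
  Group 1 (a <= b): [(4, 4, 7), (1, 8, 8), (2, 8, 10), (3, 8, 11)]
  Group 2 (a > b): []
Optimal job order: [4, 1, 2, 3]
Schedule:
  Job 4: M1 done at 4, M2 done at 11
  Job 1: M1 done at 12, M2 done at 20
  Job 2: M1 done at 20, M2 done at 30
  Job 3: M1 done at 28, M2 done at 41
Makespan = 41

41


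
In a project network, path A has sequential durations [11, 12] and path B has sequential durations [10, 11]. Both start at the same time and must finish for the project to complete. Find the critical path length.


Path A total = 11 + 12 = 23
Path B total = 10 + 11 = 21
Critical path = longest path = max(23, 21) = 23

23


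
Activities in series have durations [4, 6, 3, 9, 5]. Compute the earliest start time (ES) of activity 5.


Activity 5 starts after activities 1 through 4 complete.
Predecessor durations: [4, 6, 3, 9]
ES = 4 + 6 + 3 + 9 = 22

22


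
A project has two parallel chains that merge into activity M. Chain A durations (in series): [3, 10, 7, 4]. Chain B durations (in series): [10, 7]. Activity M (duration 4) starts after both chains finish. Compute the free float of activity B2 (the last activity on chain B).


ES(B2) = sum of predecessors on chain B = 10
EF(B2) = ES + duration = 10 + 7 = 17
Successor of B2 is M. ES(M) = max(sum(A), sum(B)) = max(24, 17) = 24
Free float = ES(successor) - EF(current) = 24 - 17 = 7

7


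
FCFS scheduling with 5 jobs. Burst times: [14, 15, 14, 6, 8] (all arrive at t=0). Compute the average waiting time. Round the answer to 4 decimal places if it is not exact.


FCFS order (as given): [14, 15, 14, 6, 8]
Waiting times:
  Job 1: wait = 0
  Job 2: wait = 14
  Job 3: wait = 29
  Job 4: wait = 43
  Job 5: wait = 49
Sum of waiting times = 135
Average waiting time = 135/5 = 27.0

27.0


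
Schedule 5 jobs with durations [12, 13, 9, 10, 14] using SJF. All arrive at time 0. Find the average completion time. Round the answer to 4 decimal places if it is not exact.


SJF order (ascending): [9, 10, 12, 13, 14]
Completion times:
  Job 1: burst=9, C=9
  Job 2: burst=10, C=19
  Job 3: burst=12, C=31
  Job 4: burst=13, C=44
  Job 5: burst=14, C=58
Average completion = 161/5 = 32.2

32.2


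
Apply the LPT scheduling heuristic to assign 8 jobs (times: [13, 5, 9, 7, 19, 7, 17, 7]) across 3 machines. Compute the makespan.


Sort jobs in decreasing order (LPT): [19, 17, 13, 9, 7, 7, 7, 5]
Assign each job to the least loaded machine:
  Machine 1: jobs [19, 7], load = 26
  Machine 2: jobs [17, 7, 5], load = 29
  Machine 3: jobs [13, 9, 7], load = 29
Makespan = max load = 29

29


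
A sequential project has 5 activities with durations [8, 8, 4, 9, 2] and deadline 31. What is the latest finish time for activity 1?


LF(activity 1) = deadline - sum of successor durations
Successors: activities 2 through 5 with durations [8, 4, 9, 2]
Sum of successor durations = 23
LF = 31 - 23 = 8

8


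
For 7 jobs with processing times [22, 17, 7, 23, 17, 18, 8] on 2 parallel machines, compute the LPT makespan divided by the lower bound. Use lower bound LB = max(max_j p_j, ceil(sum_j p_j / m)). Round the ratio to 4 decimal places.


LPT order: [23, 22, 18, 17, 17, 8, 7]
Machine loads after assignment: [57, 55]
LPT makespan = 57
Lower bound = max(max_job, ceil(total/2)) = max(23, 56) = 56
Ratio = 57 / 56 = 1.0179

1.0179


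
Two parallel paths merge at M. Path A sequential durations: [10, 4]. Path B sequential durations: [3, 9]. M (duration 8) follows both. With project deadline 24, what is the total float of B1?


Forward pass: ES(B1) = sum of predecessors on chain B = 0
EF = ES + duration = 0 + 3 = 3
Backward pass: LF(M) = deadline = 24; LS(M) = 24 - 8 = 16
LF(B1) = LS(M) - sum(successors on chain B) = 16 - 9 = 7
LS = LF - duration = 7 - 3 = 4
Total float = LS - ES = 4 - 0 = 4

4


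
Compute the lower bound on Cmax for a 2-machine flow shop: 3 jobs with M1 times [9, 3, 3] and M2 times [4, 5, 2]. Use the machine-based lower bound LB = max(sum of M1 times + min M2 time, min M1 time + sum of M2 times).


LB1 = sum(M1 times) + min(M2 times) = 15 + 2 = 17
LB2 = min(M1 times) + sum(M2 times) = 3 + 11 = 14
Lower bound = max(LB1, LB2) = max(17, 14) = 17

17


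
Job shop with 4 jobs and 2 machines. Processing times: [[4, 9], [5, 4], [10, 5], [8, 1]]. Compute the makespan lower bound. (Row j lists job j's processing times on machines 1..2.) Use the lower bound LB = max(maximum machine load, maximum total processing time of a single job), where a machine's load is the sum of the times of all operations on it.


Machine loads:
  Machine 1: 4 + 5 + 10 + 8 = 27
  Machine 2: 9 + 4 + 5 + 1 = 19
Max machine load = 27
Job totals:
  Job 1: 13
  Job 2: 9
  Job 3: 15
  Job 4: 9
Max job total = 15
Lower bound = max(27, 15) = 27

27


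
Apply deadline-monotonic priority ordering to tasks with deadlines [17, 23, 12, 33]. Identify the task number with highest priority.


Sort tasks by relative deadline (ascending):
  Task 3: deadline = 12
  Task 1: deadline = 17
  Task 2: deadline = 23
  Task 4: deadline = 33
Priority order (highest first): [3, 1, 2, 4]
Highest priority task = 3

3


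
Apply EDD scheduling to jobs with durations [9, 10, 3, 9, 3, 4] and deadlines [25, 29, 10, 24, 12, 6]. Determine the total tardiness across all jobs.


Sort by due date (EDD order): [(4, 6), (3, 10), (3, 12), (9, 24), (9, 25), (10, 29)]
Compute completion times and tardiness:
  Job 1: p=4, d=6, C=4, tardiness=max(0,4-6)=0
  Job 2: p=3, d=10, C=7, tardiness=max(0,7-10)=0
  Job 3: p=3, d=12, C=10, tardiness=max(0,10-12)=0
  Job 4: p=9, d=24, C=19, tardiness=max(0,19-24)=0
  Job 5: p=9, d=25, C=28, tardiness=max(0,28-25)=3
  Job 6: p=10, d=29, C=38, tardiness=max(0,38-29)=9
Total tardiness = 12

12


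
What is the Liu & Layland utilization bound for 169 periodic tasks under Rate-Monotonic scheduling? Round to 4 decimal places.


Compute 2^(1/169) = 1.0041098851
Subtract 1: 1.0041098851 - 1 = 0.0041098851
Multiply by n: 169 * 0.0041098851 = 0.6945705819
Round to 4 dp: 0.6946

0.6946


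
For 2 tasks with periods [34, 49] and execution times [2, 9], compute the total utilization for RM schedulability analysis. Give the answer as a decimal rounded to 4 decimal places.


Compute individual utilizations (exact fractions):
  Task 1: C/T = 2/34 = 1/17 (approx. 0.0588)
  Task 2: C/T = 9/49 (approx. 0.1837)
Total utilization U = 1/17 + 9/49 = 202/833
Rounded to 4 decimal places: U = 0.2425
RM (Liu & Layland) bound for 2 tasks = 0.828427; compare with U = 202/833 (approx. 0.242497)
U <= bound, so schedulable by RM sufficient condition.

0.2425


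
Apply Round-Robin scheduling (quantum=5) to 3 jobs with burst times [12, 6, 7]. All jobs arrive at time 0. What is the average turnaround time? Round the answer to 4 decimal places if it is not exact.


Time quantum = 5
Execution trace:
  J1 runs 5 units, time = 5
  J2 runs 5 units, time = 10
  J3 runs 5 units, time = 15
  J1 runs 5 units, time = 20
  J2 runs 1 units, time = 21
  J3 runs 2 units, time = 23
  J1 runs 2 units, time = 25
Finish times: [25, 21, 23]
Average turnaround = 69/3 = 23.0

23.0


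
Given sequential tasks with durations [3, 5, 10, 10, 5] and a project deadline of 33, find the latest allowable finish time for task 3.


LF(activity 3) = deadline - sum of successor durations
Successors: activities 4 through 5 with durations [10, 5]
Sum of successor durations = 15
LF = 33 - 15 = 18

18


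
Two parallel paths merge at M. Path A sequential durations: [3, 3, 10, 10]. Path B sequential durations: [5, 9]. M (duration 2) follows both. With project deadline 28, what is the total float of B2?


Forward pass: ES(B2) = sum of predecessors on chain B = 5
EF = ES + duration = 5 + 9 = 14
Backward pass: LF(M) = deadline = 28; LS(M) = 28 - 2 = 26
LF(B2) = LS(M) - sum(successors on chain B) = 26 - 0 = 26
LS = LF - duration = 26 - 9 = 17
Total float = LS - ES = 17 - 5 = 12

12


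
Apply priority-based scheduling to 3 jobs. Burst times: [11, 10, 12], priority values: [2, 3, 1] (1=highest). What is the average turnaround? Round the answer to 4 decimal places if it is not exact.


Sort by priority (ascending = highest first):
Order: [(1, 12), (2, 11), (3, 10)]
Completion times:
  Priority 1, burst=12, C=12
  Priority 2, burst=11, C=23
  Priority 3, burst=10, C=33
Average turnaround = 68/3 = 22.6667

22.6667


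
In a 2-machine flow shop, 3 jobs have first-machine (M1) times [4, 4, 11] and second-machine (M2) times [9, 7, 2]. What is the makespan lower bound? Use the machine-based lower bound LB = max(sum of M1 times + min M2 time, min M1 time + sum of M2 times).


LB1 = sum(M1 times) + min(M2 times) = 19 + 2 = 21
LB2 = min(M1 times) + sum(M2 times) = 4 + 18 = 22
Lower bound = max(LB1, LB2) = max(21, 22) = 22

22


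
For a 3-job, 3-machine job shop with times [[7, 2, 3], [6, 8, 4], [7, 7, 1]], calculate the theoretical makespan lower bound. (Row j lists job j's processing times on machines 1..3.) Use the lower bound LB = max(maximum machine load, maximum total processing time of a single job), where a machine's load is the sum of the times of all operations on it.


Machine loads:
  Machine 1: 7 + 6 + 7 = 20
  Machine 2: 2 + 8 + 7 = 17
  Machine 3: 3 + 4 + 1 = 8
Max machine load = 20
Job totals:
  Job 1: 12
  Job 2: 18
  Job 3: 15
Max job total = 18
Lower bound = max(20, 18) = 20

20


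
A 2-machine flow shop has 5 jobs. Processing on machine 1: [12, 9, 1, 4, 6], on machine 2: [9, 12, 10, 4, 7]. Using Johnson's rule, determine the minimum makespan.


Apply Johnson's rule:
  Group 1 (a <= b): [(3, 1, 10), (4, 4, 4), (5, 6, 7), (2, 9, 12)]
  Group 2 (a > b): [(1, 12, 9)]
Optimal job order: [3, 4, 5, 2, 1]
Schedule:
  Job 3: M1 done at 1, M2 done at 11
  Job 4: M1 done at 5, M2 done at 15
  Job 5: M1 done at 11, M2 done at 22
  Job 2: M1 done at 20, M2 done at 34
  Job 1: M1 done at 32, M2 done at 43
Makespan = 43

43


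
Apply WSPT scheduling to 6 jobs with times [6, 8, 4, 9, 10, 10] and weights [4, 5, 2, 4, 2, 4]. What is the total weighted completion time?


Compute p/w ratios and sort ascending (WSPT): [(6, 4), (8, 5), (4, 2), (9, 4), (10, 4), (10, 2)]
Compute weighted completion times:
  Job (p=6,w=4): C=6, w*C=4*6=24
  Job (p=8,w=5): C=14, w*C=5*14=70
  Job (p=4,w=2): C=18, w*C=2*18=36
  Job (p=9,w=4): C=27, w*C=4*27=108
  Job (p=10,w=4): C=37, w*C=4*37=148
  Job (p=10,w=2): C=47, w*C=2*47=94
Total weighted completion time = 480

480


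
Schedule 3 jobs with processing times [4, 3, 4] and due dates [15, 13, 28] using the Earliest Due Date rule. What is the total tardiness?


Sort by due date (EDD order): [(3, 13), (4, 15), (4, 28)]
Compute completion times and tardiness:
  Job 1: p=3, d=13, C=3, tardiness=max(0,3-13)=0
  Job 2: p=4, d=15, C=7, tardiness=max(0,7-15)=0
  Job 3: p=4, d=28, C=11, tardiness=max(0,11-28)=0
Total tardiness = 0

0


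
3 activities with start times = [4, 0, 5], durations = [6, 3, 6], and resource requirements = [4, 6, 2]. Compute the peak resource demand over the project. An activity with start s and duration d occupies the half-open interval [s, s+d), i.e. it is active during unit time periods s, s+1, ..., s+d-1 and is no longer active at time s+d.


Each activity i is active on [start_i, start_i + duration_i).
Compute total resource usage per time slot:
  t=0: active resources = [6], total = 6
  t=1: active resources = [6], total = 6
  t=2: active resources = [6], total = 6
  t=3: active resources = [], total = 0
  t=4: active resources = [4], total = 4
  t=5: active resources = [4, 2], total = 6
  t=6: active resources = [4, 2], total = 6
  t=7: active resources = [4, 2], total = 6
  t=8: active resources = [4, 2], total = 6
  t=9: active resources = [4, 2], total = 6
  t=10: active resources = [2], total = 2
Peak resource demand = 6

6


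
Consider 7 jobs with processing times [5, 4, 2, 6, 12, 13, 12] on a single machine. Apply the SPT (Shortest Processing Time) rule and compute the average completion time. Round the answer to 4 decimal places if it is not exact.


Sort jobs by processing time (SPT order): [2, 4, 5, 6, 12, 12, 13]
Compute completion times sequentially:
  Job 1: processing = 2, completes at 2
  Job 2: processing = 4, completes at 6
  Job 3: processing = 5, completes at 11
  Job 4: processing = 6, completes at 17
  Job 5: processing = 12, completes at 29
  Job 6: processing = 12, completes at 41
  Job 7: processing = 13, completes at 54
Sum of completion times = 160
Average completion time = 160/7 = 22.8571

22.8571


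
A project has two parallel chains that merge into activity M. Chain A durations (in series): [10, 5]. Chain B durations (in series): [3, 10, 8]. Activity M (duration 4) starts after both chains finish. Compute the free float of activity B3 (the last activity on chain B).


ES(B3) = sum of predecessors on chain B = 13
EF(B3) = ES + duration = 13 + 8 = 21
Successor of B3 is M. ES(M) = max(sum(A), sum(B)) = max(15, 21) = 21
Free float = ES(successor) - EF(current) = 21 - 21 = 0

0


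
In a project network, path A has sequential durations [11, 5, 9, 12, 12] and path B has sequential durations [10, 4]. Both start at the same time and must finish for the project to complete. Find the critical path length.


Path A total = 11 + 5 + 9 + 12 + 12 = 49
Path B total = 10 + 4 = 14
Critical path = longest path = max(49, 14) = 49

49


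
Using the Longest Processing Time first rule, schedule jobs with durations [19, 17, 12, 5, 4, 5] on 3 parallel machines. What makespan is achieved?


Sort jobs in decreasing order (LPT): [19, 17, 12, 5, 5, 4]
Assign each job to the least loaded machine:
  Machine 1: jobs [19], load = 19
  Machine 2: jobs [17, 5], load = 22
  Machine 3: jobs [12, 5, 4], load = 21
Makespan = max load = 22

22


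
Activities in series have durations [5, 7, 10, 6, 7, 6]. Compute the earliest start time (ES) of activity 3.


Activity 3 starts after activities 1 through 2 complete.
Predecessor durations: [5, 7]
ES = 5 + 7 = 12

12


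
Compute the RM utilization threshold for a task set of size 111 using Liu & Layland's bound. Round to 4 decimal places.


Compute 2^(1/111) = 1.0062641072
Subtract 1: 1.0062641072 - 1 = 0.0062641072
Multiply by n: 111 * 0.0062641072 = 0.6953158992
Round to 4 dp: 0.6953

0.6953


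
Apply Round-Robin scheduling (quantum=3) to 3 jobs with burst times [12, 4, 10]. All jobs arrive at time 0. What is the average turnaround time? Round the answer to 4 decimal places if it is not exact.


Time quantum = 3
Execution trace:
  J1 runs 3 units, time = 3
  J2 runs 3 units, time = 6
  J3 runs 3 units, time = 9
  J1 runs 3 units, time = 12
  J2 runs 1 units, time = 13
  J3 runs 3 units, time = 16
  J1 runs 3 units, time = 19
  J3 runs 3 units, time = 22
  J1 runs 3 units, time = 25
  J3 runs 1 units, time = 26
Finish times: [25, 13, 26]
Average turnaround = 64/3 = 21.3333

21.3333


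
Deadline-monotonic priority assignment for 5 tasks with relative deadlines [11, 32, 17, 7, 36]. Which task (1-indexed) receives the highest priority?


Sort tasks by relative deadline (ascending):
  Task 4: deadline = 7
  Task 1: deadline = 11
  Task 3: deadline = 17
  Task 2: deadline = 32
  Task 5: deadline = 36
Priority order (highest first): [4, 1, 3, 2, 5]
Highest priority task = 4

4


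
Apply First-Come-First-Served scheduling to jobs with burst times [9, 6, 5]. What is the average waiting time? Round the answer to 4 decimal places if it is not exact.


FCFS order (as given): [9, 6, 5]
Waiting times:
  Job 1: wait = 0
  Job 2: wait = 9
  Job 3: wait = 15
Sum of waiting times = 24
Average waiting time = 24/3 = 8.0

8.0


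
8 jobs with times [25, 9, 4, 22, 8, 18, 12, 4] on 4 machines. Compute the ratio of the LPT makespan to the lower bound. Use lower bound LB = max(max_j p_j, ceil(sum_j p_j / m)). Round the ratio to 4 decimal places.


LPT order: [25, 22, 18, 12, 9, 8, 4, 4]
Machine loads after assignment: [25, 26, 26, 25]
LPT makespan = 26
Lower bound = max(max_job, ceil(total/4)) = max(25, 26) = 26
Ratio = 26 / 26 = 1.0

1.0


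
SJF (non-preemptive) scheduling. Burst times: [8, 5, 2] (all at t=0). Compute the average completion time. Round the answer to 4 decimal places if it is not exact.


SJF order (ascending): [2, 5, 8]
Completion times:
  Job 1: burst=2, C=2
  Job 2: burst=5, C=7
  Job 3: burst=8, C=15
Average completion = 24/3 = 8.0

8.0


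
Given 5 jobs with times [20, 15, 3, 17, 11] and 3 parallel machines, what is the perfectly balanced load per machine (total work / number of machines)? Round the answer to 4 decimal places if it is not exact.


Total processing time = 20 + 15 + 3 + 17 + 11 = 66
Number of machines = 3
Ideal balanced load = 66 / 3 = 22.0

22.0


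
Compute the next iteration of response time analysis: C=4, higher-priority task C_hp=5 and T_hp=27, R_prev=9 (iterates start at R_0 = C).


R_next = C + ceil(R_prev / T_hp) * C_hp
ceil(9 / 27) = ceil(0.3333) = 1
Interference = 1 * 5 = 5
R_next = 4 + 5 = 9
R_next = R_prev, so the iteration has converged (response time = 9).

9


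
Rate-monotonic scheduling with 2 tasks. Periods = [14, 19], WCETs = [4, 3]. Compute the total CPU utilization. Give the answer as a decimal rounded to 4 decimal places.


Compute individual utilizations (exact fractions):
  Task 1: C/T = 4/14 = 2/7 (approx. 0.2857)
  Task 2: C/T = 3/19 (approx. 0.1579)
Total utilization U = 2/7 + 3/19 = 59/133
Rounded to 4 decimal places: U = 0.4436
RM (Liu & Layland) bound for 2 tasks = 0.828427; compare with U = 59/133 (approx. 0.443609)
U <= bound, so schedulable by RM sufficient condition.

0.4436


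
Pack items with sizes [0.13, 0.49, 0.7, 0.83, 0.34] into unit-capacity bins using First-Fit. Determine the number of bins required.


Place items sequentially using First-Fit:
  Item 0.13 -> new Bin 1
  Item 0.49 -> Bin 1 (now 0.62)
  Item 0.7 -> new Bin 2
  Item 0.83 -> new Bin 3
  Item 0.34 -> Bin 1 (now 0.96)
Total bins used = 3

3
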